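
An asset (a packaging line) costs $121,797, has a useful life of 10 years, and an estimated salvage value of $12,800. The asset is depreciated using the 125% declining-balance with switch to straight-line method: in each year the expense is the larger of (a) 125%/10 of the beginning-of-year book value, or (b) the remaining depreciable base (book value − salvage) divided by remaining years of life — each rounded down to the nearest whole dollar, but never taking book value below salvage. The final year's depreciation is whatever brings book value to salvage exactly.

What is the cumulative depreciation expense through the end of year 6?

$69,932

Depreciable base = $121,797 − $12,800 = $108,997.
Year 1: DB = ⌊$121,797 × 125%/10⌋ = $15,224; SL = ⌊$108,997/10⌋ = $10,899 → take DB $15,224. Book value $106,573.
Year 2: DB = ⌊$106,573 × 125%/10⌋ = $13,321; SL = ⌊$93,773/9⌋ = $10,419 → take DB $13,321. Book value $93,252.
Year 3: DB = ⌊$93,252 × 125%/10⌋ = $11,656; SL = ⌊$80,452/8⌋ = $10,056 → take DB $11,656. Book value $81,596.
Year 4: DB = ⌊$81,596 × 125%/10⌋ = $10,199; SL = ⌊$68,796/7⌋ = $9,828 → take DB $10,199. Book value $71,397.
Year 5: DB = ⌊$71,397 × 125%/10⌋ = $8,924; SL = ⌊$58,597/6⌋ = $9,766 → take SL $9,766. Book value $61,631.
Year 6: DB = ⌊$61,631 × 125%/10⌋ = $7,703; SL = ⌊$48,831/5⌋ = $9,766 → take SL $9,766. Book value $51,865.
Accumulated through year 6 = $121,797 − $51,865 = $69,932.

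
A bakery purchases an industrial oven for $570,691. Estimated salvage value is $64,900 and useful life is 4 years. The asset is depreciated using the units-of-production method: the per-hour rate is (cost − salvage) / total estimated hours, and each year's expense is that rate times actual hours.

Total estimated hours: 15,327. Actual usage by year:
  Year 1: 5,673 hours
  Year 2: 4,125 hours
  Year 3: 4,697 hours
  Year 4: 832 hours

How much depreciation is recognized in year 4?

Depreciable base = $570,691 − $64,900 = $505,791.
Rate = $505,791 / 15,327 hours = $33 per hour.
Year 1: 5,673 × $33 = $187,209. Book value $383,482.
Year 2: 4,125 × $33 = $136,125. Book value $247,357.
Year 3: 4,697 × $33 = $155,001. Book value $92,356.
Year 4: 832 × $33 = $27,456. Book value $64,900.

$27,456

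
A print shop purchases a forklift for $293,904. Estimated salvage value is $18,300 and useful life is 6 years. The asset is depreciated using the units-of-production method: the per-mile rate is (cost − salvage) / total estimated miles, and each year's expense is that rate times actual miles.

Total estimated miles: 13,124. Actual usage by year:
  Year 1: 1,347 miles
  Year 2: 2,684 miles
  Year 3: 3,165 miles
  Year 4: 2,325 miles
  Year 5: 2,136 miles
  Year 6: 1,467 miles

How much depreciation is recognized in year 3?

Depreciable base = $293,904 − $18,300 = $275,604.
Rate = $275,604 / 13,124 miles = $21 per mile.
Year 1: 1,347 × $21 = $28,287. Book value $265,617.
Year 2: 2,684 × $21 = $56,364. Book value $209,253.
Year 3: 3,165 × $21 = $66,465. Book value $142,788.

$66,465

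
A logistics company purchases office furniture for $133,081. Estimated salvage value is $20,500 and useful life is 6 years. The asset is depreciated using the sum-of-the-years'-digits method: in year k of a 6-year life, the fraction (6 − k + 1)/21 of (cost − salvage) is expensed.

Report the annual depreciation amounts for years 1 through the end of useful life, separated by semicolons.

Depreciable base = $133,081 − $20,500 = $112,581.
Sum of the years' digits = 6+5+4+3+2+1 = 21.
Year 1: $112,581 × 6/21 = $32,166. Book value $100,915.
Year 2: $112,581 × 5/21 = $26,805. Book value $74,110.
Year 3: $112,581 × 4/21 = $21,444. Book value $52,666.
Year 4: $112,581 × 3/21 = $16,083. Book value $36,583.
Year 5: $112,581 × 2/21 = $10,722. Book value $25,861.
Year 6: $112,581 × 1/21 = $5,361. Book value $20,500.

$32,166; $26,805; $21,444; $16,083; $10,722; $5,361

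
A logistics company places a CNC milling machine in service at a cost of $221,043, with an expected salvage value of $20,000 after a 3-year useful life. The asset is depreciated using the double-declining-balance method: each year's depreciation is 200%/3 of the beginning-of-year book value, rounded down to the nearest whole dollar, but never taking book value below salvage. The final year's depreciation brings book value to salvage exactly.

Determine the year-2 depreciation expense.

Depreciable base = $221,043 − $20,000 = $201,043.
Year 1: ⌊$221,043 × 200%/3⌋ = $147,362. Book value $73,681.
Year 2: ⌊$73,681 × 200%/3⌋ = $49,120. Book value $24,561.

$49,120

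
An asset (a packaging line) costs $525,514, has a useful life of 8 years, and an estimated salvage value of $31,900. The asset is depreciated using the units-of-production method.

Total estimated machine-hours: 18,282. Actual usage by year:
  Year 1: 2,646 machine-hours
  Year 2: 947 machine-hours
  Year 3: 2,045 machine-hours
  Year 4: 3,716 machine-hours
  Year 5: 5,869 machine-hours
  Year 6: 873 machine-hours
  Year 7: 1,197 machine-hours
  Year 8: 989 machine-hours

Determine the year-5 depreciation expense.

Depreciable base = $525,514 − $31,900 = $493,614.
Rate = $493,614 / 18,282 machine-hours = $27 per machine-hour.
Year 1: 2,646 × $27 = $71,442. Book value $454,072.
Year 2: 947 × $27 = $25,569. Book value $428,503.
Year 3: 2,045 × $27 = $55,215. Book value $373,288.
Year 4: 3,716 × $27 = $100,332. Book value $272,956.
Year 5: 5,869 × $27 = $158,463. Book value $114,493.

$158,463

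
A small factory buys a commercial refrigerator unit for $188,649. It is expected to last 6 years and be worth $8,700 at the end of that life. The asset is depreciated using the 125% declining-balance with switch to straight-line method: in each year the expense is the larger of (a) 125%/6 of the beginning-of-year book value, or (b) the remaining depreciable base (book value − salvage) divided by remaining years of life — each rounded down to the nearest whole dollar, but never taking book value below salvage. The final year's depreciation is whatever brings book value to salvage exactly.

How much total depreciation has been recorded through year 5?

Depreciable base = $188,649 − $8,700 = $179,949.
Year 1: DB = ⌊$188,649 × 125%/6⌋ = $39,301; SL = ⌊$179,949/6⌋ = $29,991 → take DB $39,301. Book value $149,348.
Year 2: DB = ⌊$149,348 × 125%/6⌋ = $31,114; SL = ⌊$140,648/5⌋ = $28,129 → take DB $31,114. Book value $118,234.
Year 3: DB = ⌊$118,234 × 125%/6⌋ = $24,632; SL = ⌊$109,534/4⌋ = $27,383 → take SL $27,383. Book value $90,851.
Year 4: DB = ⌊$90,851 × 125%/6⌋ = $18,927; SL = ⌊$82,151/3⌋ = $27,383 → take SL $27,383. Book value $63,468.
Year 5: DB = ⌊$63,468 × 125%/6⌋ = $13,222; SL = ⌊$54,768/2⌋ = $27,384 → take SL $27,384. Book value $36,084.
Accumulated through year 5 = $188,649 − $36,084 = $152,565.

$152,565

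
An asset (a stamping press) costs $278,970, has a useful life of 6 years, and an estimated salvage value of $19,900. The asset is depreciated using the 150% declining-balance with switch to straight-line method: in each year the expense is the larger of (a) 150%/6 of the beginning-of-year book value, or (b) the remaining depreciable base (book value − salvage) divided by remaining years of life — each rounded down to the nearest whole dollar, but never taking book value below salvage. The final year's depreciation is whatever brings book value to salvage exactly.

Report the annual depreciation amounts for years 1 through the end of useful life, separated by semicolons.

$69,742; $52,307; $39,230; $32,597; $32,597; $32,597

Depreciable base = $278,970 − $19,900 = $259,070.
Year 1: DB = ⌊$278,970 × 150%/6⌋ = $69,742; SL = ⌊$259,070/6⌋ = $43,178 → take DB $69,742. Book value $209,228.
Year 2: DB = ⌊$209,228 × 150%/6⌋ = $52,307; SL = ⌊$189,328/5⌋ = $37,865 → take DB $52,307. Book value $156,921.
Year 3: DB = ⌊$156,921 × 150%/6⌋ = $39,230; SL = ⌊$137,021/4⌋ = $34,255 → take DB $39,230. Book value $117,691.
Year 4: DB = ⌊$117,691 × 150%/6⌋ = $29,422; SL = ⌊$97,791/3⌋ = $32,597 → take SL $32,597. Book value $85,094.
Year 5: DB = ⌊$85,094 × 150%/6⌋ = $21,273; SL = ⌊$65,194/2⌋ = $32,597 → take SL $32,597. Book value $52,497.
Year 6 (final): $52,497 − $19,900 = $32,597. Book value $19,900.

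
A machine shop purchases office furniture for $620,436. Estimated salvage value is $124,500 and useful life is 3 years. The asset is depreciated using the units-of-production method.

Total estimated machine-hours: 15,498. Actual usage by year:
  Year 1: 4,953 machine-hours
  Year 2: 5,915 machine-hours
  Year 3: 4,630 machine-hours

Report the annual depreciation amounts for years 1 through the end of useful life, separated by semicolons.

Depreciable base = $620,436 − $124,500 = $495,936.
Rate = $495,936 / 15,498 machine-hours = $32 per machine-hour.
Year 1: 4,953 × $32 = $158,496. Book value $461,940.
Year 2: 5,915 × $32 = $189,280. Book value $272,660.
Year 3: 4,630 × $32 = $148,160. Book value $124,500.

$158,496; $189,280; $148,160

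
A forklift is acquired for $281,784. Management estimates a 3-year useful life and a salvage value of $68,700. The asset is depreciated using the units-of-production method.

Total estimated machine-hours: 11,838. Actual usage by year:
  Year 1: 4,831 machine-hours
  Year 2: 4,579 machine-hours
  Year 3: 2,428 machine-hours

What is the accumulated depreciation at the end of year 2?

Depreciable base = $281,784 − $68,700 = $213,084.
Rate = $213,084 / 11,838 machine-hours = $18 per machine-hour.
Year 1: 4,831 × $18 = $86,958. Book value $194,826.
Year 2: 4,579 × $18 = $82,422. Book value $112,404.
Accumulated through year 2 = $281,784 − $112,404 = $169,380.

$169,380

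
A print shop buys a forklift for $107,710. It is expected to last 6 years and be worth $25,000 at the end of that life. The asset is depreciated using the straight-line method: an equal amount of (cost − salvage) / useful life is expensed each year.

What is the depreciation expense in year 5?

$13,785

Depreciable base = $107,710 − $25,000 = $82,710.
Annual expense = $82,710 / 6 = $13,785.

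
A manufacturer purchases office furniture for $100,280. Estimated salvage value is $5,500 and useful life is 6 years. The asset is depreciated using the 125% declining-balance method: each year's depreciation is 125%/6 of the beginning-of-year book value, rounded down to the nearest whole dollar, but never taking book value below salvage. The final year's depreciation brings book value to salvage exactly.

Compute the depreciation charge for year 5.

Depreciable base = $100,280 − $5,500 = $94,780.
Year 1: ⌊$100,280 × 125%/6⌋ = $20,891. Book value $79,389.
Year 2: ⌊$79,389 × 125%/6⌋ = $16,539. Book value $62,850.
Year 3: ⌊$62,850 × 125%/6⌋ = $13,093. Book value $49,757.
Year 4: ⌊$49,757 × 125%/6⌋ = $10,366. Book value $39,391.
Year 5: ⌊$39,391 × 125%/6⌋ = $8,206. Book value $31,185.

$8,206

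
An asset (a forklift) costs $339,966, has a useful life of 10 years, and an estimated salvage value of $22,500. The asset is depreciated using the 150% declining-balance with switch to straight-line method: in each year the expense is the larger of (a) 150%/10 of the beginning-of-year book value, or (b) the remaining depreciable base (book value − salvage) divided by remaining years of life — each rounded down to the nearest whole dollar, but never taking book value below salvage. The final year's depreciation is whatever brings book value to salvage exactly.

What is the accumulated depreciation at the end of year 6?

$214,788

Depreciable base = $339,966 − $22,500 = $317,466.
Year 1: DB = ⌊$339,966 × 150%/10⌋ = $50,994; SL = ⌊$317,466/10⌋ = $31,746 → take DB $50,994. Book value $288,972.
Year 2: DB = ⌊$288,972 × 150%/10⌋ = $43,345; SL = ⌊$266,472/9⌋ = $29,608 → take DB $43,345. Book value $245,627.
Year 3: DB = ⌊$245,627 × 150%/10⌋ = $36,844; SL = ⌊$223,127/8⌋ = $27,890 → take DB $36,844. Book value $208,783.
Year 4: DB = ⌊$208,783 × 150%/10⌋ = $31,317; SL = ⌊$186,283/7⌋ = $26,611 → take DB $31,317. Book value $177,466.
Year 5: DB = ⌊$177,466 × 150%/10⌋ = $26,619; SL = ⌊$154,966/6⌋ = $25,827 → take DB $26,619. Book value $150,847.
Year 6: DB = ⌊$150,847 × 150%/10⌋ = $22,627; SL = ⌊$128,347/5⌋ = $25,669 → take SL $25,669. Book value $125,178.
Accumulated through year 6 = $339,966 − $125,178 = $214,788.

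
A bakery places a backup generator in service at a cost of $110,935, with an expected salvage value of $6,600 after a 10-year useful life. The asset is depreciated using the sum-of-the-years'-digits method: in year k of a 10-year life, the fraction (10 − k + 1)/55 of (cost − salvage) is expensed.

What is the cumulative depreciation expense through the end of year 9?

$102,438

Depreciable base = $110,935 − $6,600 = $104,335.
Sum of the years' digits = 10+9+8+7+6+5+4+3+2+1 = 55.
Year 1: $104,335 × 10/55 = $18,970. Book value $91,965.
Year 2: $104,335 × 9/55 = $17,073. Book value $74,892.
Year 3: $104,335 × 8/55 = $15,176. Book value $59,716.
Year 4: $104,335 × 7/55 = $13,279. Book value $46,437.
Year 5: $104,335 × 6/55 = $11,382. Book value $35,055.
Year 6: $104,335 × 5/55 = $9,485. Book value $25,570.
Year 7: $104,335 × 4/55 = $7,588. Book value $17,982.
Year 8: $104,335 × 3/55 = $5,691. Book value $12,291.
Year 9: $104,335 × 2/55 = $3,794. Book value $8,497.
Accumulated through year 9 = $110,935 − $8,497 = $102,438.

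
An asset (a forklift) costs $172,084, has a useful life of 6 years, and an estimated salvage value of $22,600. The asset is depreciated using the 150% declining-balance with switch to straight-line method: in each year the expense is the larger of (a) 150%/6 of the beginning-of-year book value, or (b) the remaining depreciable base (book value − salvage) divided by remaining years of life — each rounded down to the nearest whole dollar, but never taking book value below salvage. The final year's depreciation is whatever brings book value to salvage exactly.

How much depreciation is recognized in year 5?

Depreciable base = $172,084 − $22,600 = $149,484.
Year 1: DB = ⌊$172,084 × 150%/6⌋ = $43,021; SL = ⌊$149,484/6⌋ = $24,914 → take DB $43,021. Book value $129,063.
Year 2: DB = ⌊$129,063 × 150%/6⌋ = $32,265; SL = ⌊$106,463/5⌋ = $21,292 → take DB $32,265. Book value $96,798.
Year 3: DB = ⌊$96,798 × 150%/6⌋ = $24,199; SL = ⌊$74,198/4⌋ = $18,549 → take DB $24,199. Book value $72,599.
Year 4: DB = ⌊$72,599 × 150%/6⌋ = $18,149; SL = ⌊$49,999/3⌋ = $16,666 → take DB $18,149. Book value $54,450.
Year 5: DB = ⌊$54,450 × 150%/6⌋ = $13,612; SL = ⌊$31,850/2⌋ = $15,925 → take SL $15,925. Book value $38,525.

$15,925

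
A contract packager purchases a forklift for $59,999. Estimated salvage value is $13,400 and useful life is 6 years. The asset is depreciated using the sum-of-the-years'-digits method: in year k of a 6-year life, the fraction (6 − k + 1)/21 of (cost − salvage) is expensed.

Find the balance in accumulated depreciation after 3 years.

$33,285

Depreciable base = $59,999 − $13,400 = $46,599.
Sum of the years' digits = 6+5+4+3+2+1 = 21.
Year 1: $46,599 × 6/21 = $13,314. Book value $46,685.
Year 2: $46,599 × 5/21 = $11,095. Book value $35,590.
Year 3: $46,599 × 4/21 = $8,876. Book value $26,714.
Accumulated through year 3 = $59,999 − $26,714 = $33,285.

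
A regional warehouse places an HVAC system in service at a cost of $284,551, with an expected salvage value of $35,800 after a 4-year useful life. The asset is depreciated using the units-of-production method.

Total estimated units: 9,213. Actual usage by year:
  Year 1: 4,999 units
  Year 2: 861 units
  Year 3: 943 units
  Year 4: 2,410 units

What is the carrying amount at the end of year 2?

$126,331

Depreciable base = $284,551 − $35,800 = $248,751.
Rate = $248,751 / 9,213 units = $27 per unit.
Year 1: 4,999 × $27 = $134,973. Book value $149,578.
Year 2: 861 × $27 = $23,247. Book value $126,331.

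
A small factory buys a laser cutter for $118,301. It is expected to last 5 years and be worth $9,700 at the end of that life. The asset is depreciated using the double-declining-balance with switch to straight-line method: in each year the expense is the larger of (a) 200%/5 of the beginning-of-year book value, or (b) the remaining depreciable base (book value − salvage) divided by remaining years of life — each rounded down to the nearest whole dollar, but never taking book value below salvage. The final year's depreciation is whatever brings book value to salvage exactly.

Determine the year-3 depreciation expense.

$17,035

Depreciable base = $118,301 − $9,700 = $108,601.
Year 1: DB = ⌊$118,301 × 200%/5⌋ = $47,320; SL = ⌊$108,601/5⌋ = $21,720 → take DB $47,320. Book value $70,981.
Year 2: DB = ⌊$70,981 × 200%/5⌋ = $28,392; SL = ⌊$61,281/4⌋ = $15,320 → take DB $28,392. Book value $42,589.
Year 3: DB = ⌊$42,589 × 200%/5⌋ = $17,035; SL = ⌊$32,889/3⌋ = $10,963 → take DB $17,035. Book value $25,554.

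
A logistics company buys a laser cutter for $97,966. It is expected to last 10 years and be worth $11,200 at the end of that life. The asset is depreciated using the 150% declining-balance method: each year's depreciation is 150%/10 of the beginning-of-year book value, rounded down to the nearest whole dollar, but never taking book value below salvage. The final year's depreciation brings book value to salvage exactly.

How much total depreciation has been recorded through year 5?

$54,496

Depreciable base = $97,966 − $11,200 = $86,766.
Year 1: ⌊$97,966 × 150%/10⌋ = $14,694. Book value $83,272.
Year 2: ⌊$83,272 × 150%/10⌋ = $12,490. Book value $70,782.
Year 3: ⌊$70,782 × 150%/10⌋ = $10,617. Book value $60,165.
Year 4: ⌊$60,165 × 150%/10⌋ = $9,024. Book value $51,141.
Year 5: ⌊$51,141 × 150%/10⌋ = $7,671. Book value $43,470.
Accumulated through year 5 = $97,966 − $43,470 = $54,496.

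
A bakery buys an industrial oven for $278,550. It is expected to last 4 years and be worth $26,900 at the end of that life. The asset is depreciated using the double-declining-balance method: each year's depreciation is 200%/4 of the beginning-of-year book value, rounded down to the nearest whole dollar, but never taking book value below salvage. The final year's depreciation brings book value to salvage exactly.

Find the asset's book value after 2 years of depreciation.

$69,638

Depreciable base = $278,550 − $26,900 = $251,650.
Year 1: ⌊$278,550 × 200%/4⌋ = $139,275. Book value $139,275.
Year 2: ⌊$139,275 × 200%/4⌋ = $69,637. Book value $69,638.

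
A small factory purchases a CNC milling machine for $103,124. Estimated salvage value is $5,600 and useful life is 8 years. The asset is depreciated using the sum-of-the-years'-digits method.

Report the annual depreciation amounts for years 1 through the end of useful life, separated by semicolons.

$21,672; $18,963; $16,254; $13,545; $10,836; $8,127; $5,418; $2,709

Depreciable base = $103,124 − $5,600 = $97,524.
Sum of the years' digits = 8+7+6+5+4+3+2+1 = 36.
Year 1: $97,524 × 8/36 = $21,672. Book value $81,452.
Year 2: $97,524 × 7/36 = $18,963. Book value $62,489.
Year 3: $97,524 × 6/36 = $16,254. Book value $46,235.
Year 4: $97,524 × 5/36 = $13,545. Book value $32,690.
Year 5: $97,524 × 4/36 = $10,836. Book value $21,854.
Year 6: $97,524 × 3/36 = $8,127. Book value $13,727.
Year 7: $97,524 × 2/36 = $5,418. Book value $8,309.
Year 8: $97,524 × 1/36 = $2,709. Book value $5,600.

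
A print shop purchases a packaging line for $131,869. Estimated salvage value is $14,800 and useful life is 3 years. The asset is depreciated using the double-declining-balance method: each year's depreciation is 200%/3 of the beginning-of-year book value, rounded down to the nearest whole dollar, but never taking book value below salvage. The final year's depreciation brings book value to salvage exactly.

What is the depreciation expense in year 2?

$29,157

Depreciable base = $131,869 − $14,800 = $117,069.
Year 1: ⌊$131,869 × 200%/3⌋ = $87,912. Book value $43,957.
Year 2: ⌊$43,957 × 200%/3⌋ = $29,304, capped at $29,157. Book value $14,800.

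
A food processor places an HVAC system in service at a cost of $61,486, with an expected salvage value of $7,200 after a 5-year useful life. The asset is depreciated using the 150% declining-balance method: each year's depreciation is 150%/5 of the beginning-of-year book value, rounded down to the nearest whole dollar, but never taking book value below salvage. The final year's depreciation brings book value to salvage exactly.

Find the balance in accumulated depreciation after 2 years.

$31,357

Depreciable base = $61,486 − $7,200 = $54,286.
Year 1: ⌊$61,486 × 150%/5⌋ = $18,445. Book value $43,041.
Year 2: ⌊$43,041 × 150%/5⌋ = $12,912. Book value $30,129.
Accumulated through year 2 = $61,486 − $30,129 = $31,357.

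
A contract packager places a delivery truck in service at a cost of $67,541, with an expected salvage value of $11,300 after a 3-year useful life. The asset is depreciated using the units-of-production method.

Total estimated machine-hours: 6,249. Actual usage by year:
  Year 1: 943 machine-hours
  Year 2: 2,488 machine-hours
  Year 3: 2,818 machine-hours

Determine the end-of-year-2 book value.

Depreciable base = $67,541 − $11,300 = $56,241.
Rate = $56,241 / 6,249 machine-hours = $9 per machine-hour.
Year 1: 943 × $9 = $8,487. Book value $59,054.
Year 2: 2,488 × $9 = $22,392. Book value $36,662.

$36,662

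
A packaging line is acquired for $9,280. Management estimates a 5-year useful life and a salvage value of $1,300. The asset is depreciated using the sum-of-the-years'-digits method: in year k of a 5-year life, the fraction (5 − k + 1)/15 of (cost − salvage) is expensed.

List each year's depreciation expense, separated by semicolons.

$2,660; $2,128; $1,596; $1,064; $532

Depreciable base = $9,280 − $1,300 = $7,980.
Sum of the years' digits = 5+4+3+2+1 = 15.
Year 1: $7,980 × 5/15 = $2,660. Book value $6,620.
Year 2: $7,980 × 4/15 = $2,128. Book value $4,492.
Year 3: $7,980 × 3/15 = $1,596. Book value $2,896.
Year 4: $7,980 × 2/15 = $1,064. Book value $1,832.
Year 5: $7,980 × 1/15 = $532. Book value $1,300.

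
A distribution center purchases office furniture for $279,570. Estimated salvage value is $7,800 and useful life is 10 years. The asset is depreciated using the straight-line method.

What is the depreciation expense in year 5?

$27,177

Depreciable base = $279,570 − $7,800 = $271,770.
Annual expense = $271,770 / 10 = $27,177.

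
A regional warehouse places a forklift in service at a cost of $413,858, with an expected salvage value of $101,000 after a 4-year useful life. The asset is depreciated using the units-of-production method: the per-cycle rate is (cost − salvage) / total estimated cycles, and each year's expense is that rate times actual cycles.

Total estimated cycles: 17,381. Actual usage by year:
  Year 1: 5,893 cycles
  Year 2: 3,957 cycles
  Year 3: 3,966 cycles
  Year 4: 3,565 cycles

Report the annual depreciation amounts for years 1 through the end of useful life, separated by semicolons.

$106,074; $71,226; $71,388; $64,170

Depreciable base = $413,858 − $101,000 = $312,858.
Rate = $312,858 / 17,381 cycles = $18 per cycle.
Year 1: 5,893 × $18 = $106,074. Book value $307,784.
Year 2: 3,957 × $18 = $71,226. Book value $236,558.
Year 3: 3,966 × $18 = $71,388. Book value $165,170.
Year 4: 3,565 × $18 = $64,170. Book value $101,000.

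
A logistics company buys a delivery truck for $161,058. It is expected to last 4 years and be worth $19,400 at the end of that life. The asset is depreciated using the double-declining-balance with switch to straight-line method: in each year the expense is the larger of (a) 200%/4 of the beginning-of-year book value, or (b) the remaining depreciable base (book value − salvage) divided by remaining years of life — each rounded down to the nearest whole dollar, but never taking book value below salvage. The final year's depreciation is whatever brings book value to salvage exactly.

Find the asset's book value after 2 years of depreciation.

Depreciable base = $161,058 − $19,400 = $141,658.
Year 1: DB = ⌊$161,058 × 200%/4⌋ = $80,529; SL = ⌊$141,658/4⌋ = $35,414 → take DB $80,529. Book value $80,529.
Year 2: DB = ⌊$80,529 × 200%/4⌋ = $40,264; SL = ⌊$61,129/3⌋ = $20,376 → take DB $40,264. Book value $40,265.

$40,265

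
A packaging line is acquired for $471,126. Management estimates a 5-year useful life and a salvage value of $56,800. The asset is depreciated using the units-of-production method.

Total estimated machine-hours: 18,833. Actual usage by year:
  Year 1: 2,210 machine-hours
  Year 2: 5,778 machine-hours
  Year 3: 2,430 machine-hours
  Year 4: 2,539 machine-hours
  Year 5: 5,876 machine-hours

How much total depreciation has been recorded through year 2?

Depreciable base = $471,126 − $56,800 = $414,326.
Rate = $414,326 / 18,833 machine-hours = $22 per machine-hour.
Year 1: 2,210 × $22 = $48,620. Book value $422,506.
Year 2: 5,778 × $22 = $127,116. Book value $295,390.
Accumulated through year 2 = $471,126 − $295,390 = $175,736.

$175,736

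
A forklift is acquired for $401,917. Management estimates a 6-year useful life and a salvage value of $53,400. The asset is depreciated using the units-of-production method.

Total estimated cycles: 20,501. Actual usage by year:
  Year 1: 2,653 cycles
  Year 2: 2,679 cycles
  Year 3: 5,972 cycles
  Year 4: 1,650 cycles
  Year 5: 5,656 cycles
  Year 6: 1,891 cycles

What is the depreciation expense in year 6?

$32,147

Depreciable base = $401,917 − $53,400 = $348,517.
Rate = $348,517 / 20,501 cycles = $17 per cycle.
Year 1: 2,653 × $17 = $45,101. Book value $356,816.
Year 2: 2,679 × $17 = $45,543. Book value $311,273.
Year 3: 5,972 × $17 = $101,524. Book value $209,749.
Year 4: 1,650 × $17 = $28,050. Book value $181,699.
Year 5: 5,656 × $17 = $96,152. Book value $85,547.
Year 6: 1,891 × $17 = $32,147. Book value $53,400.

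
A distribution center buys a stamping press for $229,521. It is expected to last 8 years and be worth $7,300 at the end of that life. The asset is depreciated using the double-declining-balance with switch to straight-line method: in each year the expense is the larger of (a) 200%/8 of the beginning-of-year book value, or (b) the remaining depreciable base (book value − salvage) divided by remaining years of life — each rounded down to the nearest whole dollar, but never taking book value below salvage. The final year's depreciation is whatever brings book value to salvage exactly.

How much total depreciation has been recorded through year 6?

Depreciable base = $229,521 − $7,300 = $222,221.
Year 1: DB = ⌊$229,521 × 200%/8⌋ = $57,380; SL = ⌊$222,221/8⌋ = $27,777 → take DB $57,380. Book value $172,141.
Year 2: DB = ⌊$172,141 × 200%/8⌋ = $43,035; SL = ⌊$164,841/7⌋ = $23,548 → take DB $43,035. Book value $129,106.
Year 3: DB = ⌊$129,106 × 200%/8⌋ = $32,276; SL = ⌊$121,806/6⌋ = $20,301 → take DB $32,276. Book value $96,830.
Year 4: DB = ⌊$96,830 × 200%/8⌋ = $24,207; SL = ⌊$89,530/5⌋ = $17,906 → take DB $24,207. Book value $72,623.
Year 5: DB = ⌊$72,623 × 200%/8⌋ = $18,155; SL = ⌊$65,323/4⌋ = $16,330 → take DB $18,155. Book value $54,468.
Year 6: DB = ⌊$54,468 × 200%/8⌋ = $13,617; SL = ⌊$47,168/3⌋ = $15,722 → take SL $15,722. Book value $38,746.
Accumulated through year 6 = $229,521 − $38,746 = $190,775.

$190,775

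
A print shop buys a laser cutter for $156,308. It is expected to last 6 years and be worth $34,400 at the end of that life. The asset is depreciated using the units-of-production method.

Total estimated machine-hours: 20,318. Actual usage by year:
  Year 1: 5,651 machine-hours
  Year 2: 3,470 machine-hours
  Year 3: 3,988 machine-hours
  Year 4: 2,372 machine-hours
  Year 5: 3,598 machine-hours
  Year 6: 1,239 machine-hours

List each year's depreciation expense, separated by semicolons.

Depreciable base = $156,308 − $34,400 = $121,908.
Rate = $121,908 / 20,318 machine-hours = $6 per machine-hour.
Year 1: 5,651 × $6 = $33,906. Book value $122,402.
Year 2: 3,470 × $6 = $20,820. Book value $101,582.
Year 3: 3,988 × $6 = $23,928. Book value $77,654.
Year 4: 2,372 × $6 = $14,232. Book value $63,422.
Year 5: 3,598 × $6 = $21,588. Book value $41,834.
Year 6: 1,239 × $6 = $7,434. Book value $34,400.

$33,906; $20,820; $23,928; $14,232; $21,588; $7,434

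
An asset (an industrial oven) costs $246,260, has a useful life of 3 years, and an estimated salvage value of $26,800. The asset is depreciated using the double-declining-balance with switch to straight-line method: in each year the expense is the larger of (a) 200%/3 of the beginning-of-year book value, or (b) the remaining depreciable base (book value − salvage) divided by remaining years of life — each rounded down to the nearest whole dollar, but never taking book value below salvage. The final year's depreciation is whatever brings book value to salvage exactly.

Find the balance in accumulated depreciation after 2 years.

Depreciable base = $246,260 − $26,800 = $219,460.
Year 1: DB = ⌊$246,260 × 200%/3⌋ = $164,173; SL = ⌊$219,460/3⌋ = $73,153 → take DB $164,173. Book value $82,087.
Year 2: DB = ⌊$82,087 × 200%/3⌋ = $54,724; SL = ⌊$55,287/2⌋ = $27,643 → take DB $54,724. Book value $27,363.
Accumulated through year 2 = $246,260 − $27,363 = $218,897.

$218,897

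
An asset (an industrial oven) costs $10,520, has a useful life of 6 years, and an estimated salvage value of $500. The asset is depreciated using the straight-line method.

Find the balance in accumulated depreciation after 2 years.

Depreciable base = $10,520 − $500 = $10,020.
Annual expense = $10,020 / 6 = $1,670.
End of year 1: book value $8,850.
End of year 2: book value $7,180.
Accumulated through year 2 = $10,520 − $7,180 = $3,340.

$3,340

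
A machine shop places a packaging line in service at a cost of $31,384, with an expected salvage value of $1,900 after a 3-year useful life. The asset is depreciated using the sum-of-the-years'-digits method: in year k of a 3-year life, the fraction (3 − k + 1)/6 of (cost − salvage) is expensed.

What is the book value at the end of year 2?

Depreciable base = $31,384 − $1,900 = $29,484.
Sum of the years' digits = 3+2+1 = 6.
Year 1: $29,484 × 3/6 = $14,742. Book value $16,642.
Year 2: $29,484 × 2/6 = $9,828. Book value $6,814.

$6,814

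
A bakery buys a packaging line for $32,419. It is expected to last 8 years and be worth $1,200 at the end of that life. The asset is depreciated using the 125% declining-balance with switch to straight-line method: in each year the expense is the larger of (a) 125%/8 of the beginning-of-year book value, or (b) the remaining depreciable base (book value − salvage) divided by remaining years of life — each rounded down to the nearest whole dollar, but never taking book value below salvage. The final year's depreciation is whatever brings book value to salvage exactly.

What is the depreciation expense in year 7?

$3,647

Depreciable base = $32,419 − $1,200 = $31,219.
Year 1: DB = ⌊$32,419 × 125%/8⌋ = $5,065; SL = ⌊$31,219/8⌋ = $3,902 → take DB $5,065. Book value $27,354.
Year 2: DB = ⌊$27,354 × 125%/8⌋ = $4,274; SL = ⌊$26,154/7⌋ = $3,736 → take DB $4,274. Book value $23,080.
Year 3: DB = ⌊$23,080 × 125%/8⌋ = $3,606; SL = ⌊$21,880/6⌋ = $3,646 → take SL $3,646. Book value $19,434.
Year 4: DB = ⌊$19,434 × 125%/8⌋ = $3,036; SL = ⌊$18,234/5⌋ = $3,646 → take SL $3,646. Book value $15,788.
Year 5: DB = ⌊$15,788 × 125%/8⌋ = $2,466; SL = ⌊$14,588/4⌋ = $3,647 → take SL $3,647. Book value $12,141.
Year 6: DB = ⌊$12,141 × 125%/8⌋ = $1,897; SL = ⌊$10,941/3⌋ = $3,647 → take SL $3,647. Book value $8,494.
Year 7: DB = ⌊$8,494 × 125%/8⌋ = $1,327; SL = ⌊$7,294/2⌋ = $3,647 → take SL $3,647. Book value $4,847.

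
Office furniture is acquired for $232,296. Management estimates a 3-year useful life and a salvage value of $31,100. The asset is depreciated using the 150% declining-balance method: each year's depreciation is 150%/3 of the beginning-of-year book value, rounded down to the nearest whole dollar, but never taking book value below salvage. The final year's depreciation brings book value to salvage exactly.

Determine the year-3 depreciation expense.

Depreciable base = $232,296 − $31,100 = $201,196.
Year 1: ⌊$232,296 × 150%/3⌋ = $116,148. Book value $116,148.
Year 2: ⌊$116,148 × 150%/3⌋ = $58,074. Book value $58,074.
Year 3 (final): $58,074 − $31,100 = $26,974. Book value $31,100.

$26,974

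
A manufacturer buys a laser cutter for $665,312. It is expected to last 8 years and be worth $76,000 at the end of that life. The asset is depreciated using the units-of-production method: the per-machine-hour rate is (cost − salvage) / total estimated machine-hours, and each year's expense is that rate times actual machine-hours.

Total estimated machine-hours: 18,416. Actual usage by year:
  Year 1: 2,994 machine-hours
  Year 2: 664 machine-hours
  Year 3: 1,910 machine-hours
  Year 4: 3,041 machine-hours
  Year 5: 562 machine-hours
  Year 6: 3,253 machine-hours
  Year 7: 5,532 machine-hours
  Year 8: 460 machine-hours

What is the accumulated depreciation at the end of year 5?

$293,472

Depreciable base = $665,312 − $76,000 = $589,312.
Rate = $589,312 / 18,416 machine-hours = $32 per machine-hour.
Year 1: 2,994 × $32 = $95,808. Book value $569,504.
Year 2: 664 × $32 = $21,248. Book value $548,256.
Year 3: 1,910 × $32 = $61,120. Book value $487,136.
Year 4: 3,041 × $32 = $97,312. Book value $389,824.
Year 5: 562 × $32 = $17,984. Book value $371,840.
Accumulated through year 5 = $665,312 − $371,840 = $293,472.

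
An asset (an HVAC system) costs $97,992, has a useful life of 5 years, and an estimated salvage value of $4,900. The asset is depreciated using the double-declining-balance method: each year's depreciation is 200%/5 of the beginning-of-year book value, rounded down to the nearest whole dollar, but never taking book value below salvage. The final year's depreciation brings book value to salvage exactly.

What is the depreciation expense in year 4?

$8,466

Depreciable base = $97,992 − $4,900 = $93,092.
Year 1: ⌊$97,992 × 200%/5⌋ = $39,196. Book value $58,796.
Year 2: ⌊$58,796 × 200%/5⌋ = $23,518. Book value $35,278.
Year 3: ⌊$35,278 × 200%/5⌋ = $14,111. Book value $21,167.
Year 4: ⌊$21,167 × 200%/5⌋ = $8,466. Book value $12,701.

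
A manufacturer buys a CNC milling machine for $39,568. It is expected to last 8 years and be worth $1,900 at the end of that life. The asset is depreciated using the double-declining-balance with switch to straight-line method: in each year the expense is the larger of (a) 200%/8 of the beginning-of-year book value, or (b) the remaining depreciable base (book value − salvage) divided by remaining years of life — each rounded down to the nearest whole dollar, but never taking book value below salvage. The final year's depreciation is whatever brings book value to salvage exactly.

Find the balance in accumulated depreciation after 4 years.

Depreciable base = $39,568 − $1,900 = $37,668.
Year 1: DB = ⌊$39,568 × 200%/8⌋ = $9,892; SL = ⌊$37,668/8⌋ = $4,708 → take DB $9,892. Book value $29,676.
Year 2: DB = ⌊$29,676 × 200%/8⌋ = $7,419; SL = ⌊$27,776/7⌋ = $3,968 → take DB $7,419. Book value $22,257.
Year 3: DB = ⌊$22,257 × 200%/8⌋ = $5,564; SL = ⌊$20,357/6⌋ = $3,392 → take DB $5,564. Book value $16,693.
Year 4: DB = ⌊$16,693 × 200%/8⌋ = $4,173; SL = ⌊$14,793/5⌋ = $2,958 → take DB $4,173. Book value $12,520.
Accumulated through year 4 = $39,568 − $12,520 = $27,048.

$27,048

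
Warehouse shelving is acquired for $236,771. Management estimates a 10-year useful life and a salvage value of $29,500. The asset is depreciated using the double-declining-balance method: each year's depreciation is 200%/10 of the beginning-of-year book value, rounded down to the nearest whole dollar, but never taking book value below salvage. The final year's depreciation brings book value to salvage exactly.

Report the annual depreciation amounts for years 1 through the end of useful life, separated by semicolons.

$47,354; $37,883; $30,306; $24,245; $19,396; $15,517; $12,414; $9,931; $7,945; $2,280

Depreciable base = $236,771 − $29,500 = $207,271.
Year 1: ⌊$236,771 × 200%/10⌋ = $47,354. Book value $189,417.
Year 2: ⌊$189,417 × 200%/10⌋ = $37,883. Book value $151,534.
Year 3: ⌊$151,534 × 200%/10⌋ = $30,306. Book value $121,228.
Year 4: ⌊$121,228 × 200%/10⌋ = $24,245. Book value $96,983.
Year 5: ⌊$96,983 × 200%/10⌋ = $19,396. Book value $77,587.
Year 6: ⌊$77,587 × 200%/10⌋ = $15,517. Book value $62,070.
Year 7: ⌊$62,070 × 200%/10⌋ = $12,414. Book value $49,656.
Year 8: ⌊$49,656 × 200%/10⌋ = $9,931. Book value $39,725.
Year 9: ⌊$39,725 × 200%/10⌋ = $7,945. Book value $31,780.
Year 10 (final): $31,780 − $29,500 = $2,280. Book value $29,500.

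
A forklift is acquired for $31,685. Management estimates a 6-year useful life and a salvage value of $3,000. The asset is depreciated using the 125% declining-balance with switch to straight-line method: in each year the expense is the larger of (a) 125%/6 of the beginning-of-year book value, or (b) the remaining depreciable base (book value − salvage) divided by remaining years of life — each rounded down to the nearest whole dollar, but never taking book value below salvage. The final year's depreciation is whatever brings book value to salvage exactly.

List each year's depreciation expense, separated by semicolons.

$6,601; $5,225; $4,214; $4,215; $4,215; $4,215

Depreciable base = $31,685 − $3,000 = $28,685.
Year 1: DB = ⌊$31,685 × 125%/6⌋ = $6,601; SL = ⌊$28,685/6⌋ = $4,780 → take DB $6,601. Book value $25,084.
Year 2: DB = ⌊$25,084 × 125%/6⌋ = $5,225; SL = ⌊$22,084/5⌋ = $4,416 → take DB $5,225. Book value $19,859.
Year 3: DB = ⌊$19,859 × 125%/6⌋ = $4,137; SL = ⌊$16,859/4⌋ = $4,214 → take SL $4,214. Book value $15,645.
Year 4: DB = ⌊$15,645 × 125%/6⌋ = $3,259; SL = ⌊$12,645/3⌋ = $4,215 → take SL $4,215. Book value $11,430.
Year 5: DB = ⌊$11,430 × 125%/6⌋ = $2,381; SL = ⌊$8,430/2⌋ = $4,215 → take SL $4,215. Book value $7,215.
Year 6 (final): $7,215 − $3,000 = $4,215. Book value $3,000.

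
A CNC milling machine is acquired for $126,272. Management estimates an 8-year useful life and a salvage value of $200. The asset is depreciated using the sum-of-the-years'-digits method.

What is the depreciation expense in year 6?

$10,506

Depreciable base = $126,272 − $200 = $126,072.
Sum of the years' digits = 8+7+6+5+4+3+2+1 = 36.
Year 1: $126,072 × 8/36 = $28,016. Book value $98,256.
Year 2: $126,072 × 7/36 = $24,514. Book value $73,742.
Year 3: $126,072 × 6/36 = $21,012. Book value $52,730.
Year 4: $126,072 × 5/36 = $17,510. Book value $35,220.
Year 5: $126,072 × 4/36 = $14,008. Book value $21,212.
Year 6: $126,072 × 3/36 = $10,506. Book value $10,706.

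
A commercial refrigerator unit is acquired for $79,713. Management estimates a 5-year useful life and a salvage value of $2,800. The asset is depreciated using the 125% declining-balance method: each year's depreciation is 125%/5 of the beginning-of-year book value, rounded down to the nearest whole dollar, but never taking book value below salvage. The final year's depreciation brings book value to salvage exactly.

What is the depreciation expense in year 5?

Depreciable base = $79,713 − $2,800 = $76,913.
Year 1: ⌊$79,713 × 125%/5⌋ = $19,928. Book value $59,785.
Year 2: ⌊$59,785 × 125%/5⌋ = $14,946. Book value $44,839.
Year 3: ⌊$44,839 × 125%/5⌋ = $11,209. Book value $33,630.
Year 4: ⌊$33,630 × 125%/5⌋ = $8,407. Book value $25,223.
Year 5 (final): $25,223 − $2,800 = $22,423. Book value $2,800.

$22,423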